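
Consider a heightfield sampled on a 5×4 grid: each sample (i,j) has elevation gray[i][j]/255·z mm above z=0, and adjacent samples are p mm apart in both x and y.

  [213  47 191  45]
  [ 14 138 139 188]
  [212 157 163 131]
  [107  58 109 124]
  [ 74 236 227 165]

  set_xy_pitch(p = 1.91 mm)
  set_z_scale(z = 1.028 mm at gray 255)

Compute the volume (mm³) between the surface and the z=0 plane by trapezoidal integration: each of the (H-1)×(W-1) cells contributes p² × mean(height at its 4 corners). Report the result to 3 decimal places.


height_mm = gray/255 × 1.028; cell vol = 1.91² × mean(4 corners)
unit = 1.91² × 1.028 / (4×255) = 0.00367671 mm³ per gray-sum
row 0: Σ corner-gray over 3 cells = 1490  → 5.4783
row 1: Σ corner-gray over 3 cells = 1739  → 6.3938
row 2: Σ corner-gray over 3 cells = 1548  → 5.6916
row 3: Σ corner-gray over 3 cells = 1730  → 6.3607
Σ rows: total corner-gray = 6507  → 23.9244 mm³

23.924


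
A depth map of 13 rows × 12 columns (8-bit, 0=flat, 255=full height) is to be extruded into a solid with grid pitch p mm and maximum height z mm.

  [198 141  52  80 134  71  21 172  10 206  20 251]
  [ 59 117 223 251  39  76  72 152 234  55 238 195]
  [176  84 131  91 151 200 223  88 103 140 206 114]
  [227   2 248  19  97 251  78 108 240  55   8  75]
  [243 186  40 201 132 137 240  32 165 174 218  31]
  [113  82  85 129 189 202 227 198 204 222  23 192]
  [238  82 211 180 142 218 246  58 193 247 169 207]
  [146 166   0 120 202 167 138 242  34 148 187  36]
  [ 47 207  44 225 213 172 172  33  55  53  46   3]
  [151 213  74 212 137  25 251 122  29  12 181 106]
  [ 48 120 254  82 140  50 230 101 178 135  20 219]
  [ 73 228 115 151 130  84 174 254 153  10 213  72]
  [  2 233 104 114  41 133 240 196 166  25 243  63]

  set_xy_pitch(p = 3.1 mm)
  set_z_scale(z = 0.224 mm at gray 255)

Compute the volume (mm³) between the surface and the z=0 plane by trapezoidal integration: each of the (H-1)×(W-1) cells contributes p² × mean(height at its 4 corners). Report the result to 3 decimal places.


height_mm = gray/255 × 0.224; cell vol = 3.1² × mean(4 corners)
unit = 3.1² × 0.224 / (4×255) = 0.00211043 mm³ per gray-sum
row 0: Σ corner-gray over 11 cells = 5431  → 11.4618
row 1: Σ corner-gray over 11 cells = 6292  → 13.2788
row 2: Σ corner-gray over 11 cells = 5638  → 11.8986
row 3: Σ corner-gray over 11 cells = 5838  → 12.3207
row 4: Σ corner-gray over 11 cells = 6751  → 14.2475
row 5: Σ corner-gray over 11 cells = 7364  → 15.5412
row 6: Σ corner-gray over 11 cells = 6927  → 14.6190
row 7: Σ corner-gray over 11 cells = 5480  → 11.5652
row 8: Σ corner-gray over 11 cells = 5259  → 11.0988
row 9: Σ corner-gray over 11 cells = 5656  → 11.9366
row 10: Σ corner-gray over 11 cells = 6056  → 12.7808
row 11: Σ corner-gray over 11 cells = 6224  → 13.1353
Σ rows: total corner-gray = 72916  → 153.8842 mm³

153.884


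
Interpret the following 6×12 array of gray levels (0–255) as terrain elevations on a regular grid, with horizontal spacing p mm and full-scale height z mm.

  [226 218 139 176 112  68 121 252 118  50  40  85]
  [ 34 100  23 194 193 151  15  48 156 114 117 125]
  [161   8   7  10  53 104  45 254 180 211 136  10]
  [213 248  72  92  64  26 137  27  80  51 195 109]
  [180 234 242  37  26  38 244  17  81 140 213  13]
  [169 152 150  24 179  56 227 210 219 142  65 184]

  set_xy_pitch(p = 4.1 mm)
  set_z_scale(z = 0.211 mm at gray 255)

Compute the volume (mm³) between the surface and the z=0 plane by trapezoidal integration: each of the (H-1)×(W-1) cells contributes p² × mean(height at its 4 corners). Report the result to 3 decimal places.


height_mm = gray/255 × 0.211; cell vol = 4.1² × mean(4 corners)
unit = 4.1² × 0.211 / (4×255) = 0.00347736 mm³ per gray-sum
row 0: Σ corner-gray over 11 cells = 5280  → 18.3605
row 1: Σ corner-gray over 11 cells = 4568  → 15.8846
row 2: Σ corner-gray over 11 cells = 4493  → 15.6238
row 3: Σ corner-gray over 11 cells = 5043  → 17.5363
row 4: Σ corner-gray over 11 cells = 5938  → 20.6486
Σ rows: total corner-gray = 25322  → 88.0538 mm³

88.054


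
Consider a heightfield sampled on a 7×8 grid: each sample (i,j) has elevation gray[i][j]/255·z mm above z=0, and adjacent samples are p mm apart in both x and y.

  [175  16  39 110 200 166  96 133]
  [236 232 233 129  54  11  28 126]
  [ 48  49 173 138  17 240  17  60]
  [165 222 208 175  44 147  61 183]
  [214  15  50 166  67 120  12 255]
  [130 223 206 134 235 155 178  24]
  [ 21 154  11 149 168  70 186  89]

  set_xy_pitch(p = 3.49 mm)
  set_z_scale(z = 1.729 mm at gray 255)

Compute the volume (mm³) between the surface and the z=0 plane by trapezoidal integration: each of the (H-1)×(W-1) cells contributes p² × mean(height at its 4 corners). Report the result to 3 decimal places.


height_mm = gray/255 × 1.729; cell vol = 3.49² × mean(4 corners)
unit = 3.49² × 1.729 / (4×255) = 0.0206465 mm³ per gray-sum
row 0: Σ corner-gray over 7 cells = 3298  → 68.0920
row 1: Σ corner-gray over 7 cells = 3112  → 64.2518
row 2: Σ corner-gray over 7 cells = 3438  → 70.9825
row 3: Σ corner-gray over 7 cells = 3391  → 70.0122
row 4: Σ corner-gray over 7 cells = 3745  → 77.3210
row 5: Σ corner-gray over 7 cells = 4002  → 82.6271
Σ rows: total corner-gray = 20986  → 433.2867 mm³

433.287


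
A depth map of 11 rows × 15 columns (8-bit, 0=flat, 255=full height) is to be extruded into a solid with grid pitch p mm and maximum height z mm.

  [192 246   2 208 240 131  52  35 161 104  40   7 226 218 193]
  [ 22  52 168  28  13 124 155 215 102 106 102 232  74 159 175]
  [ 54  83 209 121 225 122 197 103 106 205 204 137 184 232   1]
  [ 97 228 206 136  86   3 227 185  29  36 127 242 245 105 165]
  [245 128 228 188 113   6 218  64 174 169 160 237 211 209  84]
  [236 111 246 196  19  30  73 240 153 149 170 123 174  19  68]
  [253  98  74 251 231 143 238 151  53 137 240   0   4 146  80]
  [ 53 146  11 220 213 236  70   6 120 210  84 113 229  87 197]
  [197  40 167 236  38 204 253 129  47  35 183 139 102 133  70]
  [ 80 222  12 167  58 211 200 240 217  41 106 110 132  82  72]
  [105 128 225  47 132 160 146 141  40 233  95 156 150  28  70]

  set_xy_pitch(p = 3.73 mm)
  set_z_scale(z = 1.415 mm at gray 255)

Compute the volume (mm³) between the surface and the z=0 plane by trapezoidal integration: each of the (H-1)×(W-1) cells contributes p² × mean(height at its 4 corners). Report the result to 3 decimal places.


1484.304

height_mm = gray/255 × 1.415; cell vol = 3.73² × mean(4 corners)
unit = 3.73² × 1.415 / (4×255) = 0.0193007 mm³ per gray-sum
row 0: Σ corner-gray over 14 cells = 6982  → 134.7578
row 1: Σ corner-gray over 14 cells = 7568  → 146.0680
row 2: Σ corner-gray over 14 cells = 8283  → 159.8680
row 3: Σ corner-gray over 14 cells = 8511  → 164.2686
row 4: Σ corner-gray over 14 cells = 8249  → 159.2118
row 5: Σ corner-gray over 14 cells = 7575  → 146.2031
row 6: Σ corner-gray over 14 cells = 7605  → 146.7821
row 7: Σ corner-gray over 14 cells = 7419  → 143.1922
row 8: Σ corner-gray over 14 cells = 7427  → 143.3466
row 9: Σ corner-gray over 14 cells = 7285  → 140.6059
Σ rows: total corner-gray = 76904  → 1484.3040 mm³


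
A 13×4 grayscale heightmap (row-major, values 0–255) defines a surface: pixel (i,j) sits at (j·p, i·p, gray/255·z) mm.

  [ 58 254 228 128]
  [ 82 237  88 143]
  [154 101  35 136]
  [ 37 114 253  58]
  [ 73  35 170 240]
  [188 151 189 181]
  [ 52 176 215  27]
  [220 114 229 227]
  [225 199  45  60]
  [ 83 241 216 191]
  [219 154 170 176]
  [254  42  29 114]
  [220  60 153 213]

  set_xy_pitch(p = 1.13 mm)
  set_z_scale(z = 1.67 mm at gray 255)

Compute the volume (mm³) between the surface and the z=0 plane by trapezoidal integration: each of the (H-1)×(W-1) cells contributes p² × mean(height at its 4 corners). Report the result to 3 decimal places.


height_mm = gray/255 × 1.67; cell vol = 1.13² × mean(4 corners)
unit = 1.13² × 1.67 / (4×255) = 0.00209061 mm³ per gray-sum
row 0: Σ corner-gray over 3 cells = 2025  → 4.2335
row 1: Σ corner-gray over 3 cells = 1437  → 3.0042
row 2: Σ corner-gray over 3 cells = 1391  → 2.9080
row 3: Σ corner-gray over 3 cells = 1552  → 3.2446
row 4: Σ corner-gray over 3 cells = 1772  → 3.7046
row 5: Σ corner-gray over 3 cells = 1910  → 3.9931
row 6: Σ corner-gray over 3 cells = 1994  → 4.1687
row 7: Σ corner-gray over 3 cells = 1906  → 3.9847
row 8: Σ corner-gray over 3 cells = 1961  → 4.0997
row 9: Σ corner-gray over 3 cells = 2231  → 4.6642
row 10: Σ corner-gray over 3 cells = 1553  → 3.2467
row 11: Σ corner-gray over 3 cells = 1369  → 2.8620
Σ rows: total corner-gray = 21101  → 44.1140 mm³

44.114


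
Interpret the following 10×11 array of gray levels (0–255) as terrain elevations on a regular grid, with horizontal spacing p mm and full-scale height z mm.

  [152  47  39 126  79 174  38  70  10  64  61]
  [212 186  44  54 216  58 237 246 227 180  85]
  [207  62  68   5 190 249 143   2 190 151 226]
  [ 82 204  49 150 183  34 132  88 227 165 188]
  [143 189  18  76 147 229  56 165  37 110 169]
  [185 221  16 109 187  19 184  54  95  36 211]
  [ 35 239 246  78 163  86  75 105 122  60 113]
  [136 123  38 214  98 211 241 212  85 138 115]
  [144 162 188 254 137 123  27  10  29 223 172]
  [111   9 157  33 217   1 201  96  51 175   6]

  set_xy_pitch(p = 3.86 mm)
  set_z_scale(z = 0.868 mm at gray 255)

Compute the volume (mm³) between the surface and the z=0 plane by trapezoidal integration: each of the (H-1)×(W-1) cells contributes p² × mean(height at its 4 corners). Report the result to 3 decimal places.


581.344

height_mm = gray/255 × 0.868; cell vol = 3.86² × mean(4 corners)
unit = 3.86² × 0.868 / (4×255) = 0.0126793 mm³ per gray-sum
row 0: Σ corner-gray over 10 cells = 4700  → 59.5926
row 1: Σ corner-gray over 10 cells = 5746  → 72.8551
row 2: Σ corner-gray over 10 cells = 5287  → 67.0353
row 3: Σ corner-gray over 10 cells = 5100  → 64.6643
row 4: Σ corner-gray over 10 cells = 4604  → 58.3753
row 5: Σ corner-gray over 10 cells = 4734  → 60.0237
row 6: Σ corner-gray over 10 cells = 5467  → 69.3176
row 7: Σ corner-gray over 10 cells = 5593  → 70.9151
row 8: Σ corner-gray over 10 cells = 4619  → 58.5655
Σ rows: total corner-gray = 45850  → 581.3444 mm³


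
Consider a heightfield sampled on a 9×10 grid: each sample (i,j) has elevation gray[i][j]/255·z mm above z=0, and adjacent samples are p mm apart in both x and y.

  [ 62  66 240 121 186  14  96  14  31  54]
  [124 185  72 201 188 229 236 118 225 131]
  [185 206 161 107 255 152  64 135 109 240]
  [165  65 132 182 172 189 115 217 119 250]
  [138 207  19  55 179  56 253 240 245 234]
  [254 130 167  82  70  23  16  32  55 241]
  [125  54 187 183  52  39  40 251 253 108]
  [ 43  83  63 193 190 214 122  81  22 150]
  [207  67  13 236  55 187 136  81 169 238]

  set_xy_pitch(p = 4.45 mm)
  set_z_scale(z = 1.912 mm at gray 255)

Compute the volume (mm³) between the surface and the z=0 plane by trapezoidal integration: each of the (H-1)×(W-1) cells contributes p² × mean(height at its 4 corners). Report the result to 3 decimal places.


height_mm = gray/255 × 1.912; cell vol = 4.45² × mean(4 corners)
unit = 4.45² × 1.912 / (4×255) = 0.03712 mm³ per gray-sum
row 0: Σ corner-gray over 9 cells = 4815  → 178.7327
row 1: Σ corner-gray over 9 cells = 5966  → 221.4578
row 2: Σ corner-gray over 9 cells = 5600  → 207.8719
row 3: Σ corner-gray over 9 cells = 5677  → 210.7301
row 4: Σ corner-gray over 9 cells = 4525  → 167.9679
row 5: Σ corner-gray over 9 cells = 3996  → 148.3314
row 6: Σ corner-gray over 9 cells = 4480  → 166.2975
row 7: Σ corner-gray over 9 cells = 4462  → 165.6294
Σ rows: total corner-gray = 39521  → 1467.0187 mm³

1467.019


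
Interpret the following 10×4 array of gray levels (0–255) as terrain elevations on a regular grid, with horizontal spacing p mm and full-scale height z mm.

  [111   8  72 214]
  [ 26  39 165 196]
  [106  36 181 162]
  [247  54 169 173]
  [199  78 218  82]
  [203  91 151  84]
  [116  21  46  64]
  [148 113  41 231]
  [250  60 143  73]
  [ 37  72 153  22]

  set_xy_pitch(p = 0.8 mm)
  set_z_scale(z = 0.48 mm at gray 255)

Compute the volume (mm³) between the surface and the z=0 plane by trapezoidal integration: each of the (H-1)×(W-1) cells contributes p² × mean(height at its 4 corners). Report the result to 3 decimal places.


height_mm = gray/255 × 0.48; cell vol = 0.8² × mean(4 corners)
unit = 0.8² × 0.48 / (4×255) = 0.000301176 mm³ per gray-sum
row 0: Σ corner-gray over 3 cells = 1115  → 0.3358
row 1: Σ corner-gray over 3 cells = 1332  → 0.4012
row 2: Σ corner-gray over 3 cells = 1568  → 0.4722
row 3: Σ corner-gray over 3 cells = 1739  → 0.5237
row 4: Σ corner-gray over 3 cells = 1644  → 0.4951
row 5: Σ corner-gray over 3 cells = 1085  → 0.3268
row 6: Σ corner-gray over 3 cells = 1001  → 0.3015
row 7: Σ corner-gray over 3 cells = 1416  → 0.4265
row 8: Σ corner-gray over 3 cells = 1238  → 0.3729
Σ rows: total corner-gray = 12138  → 3.6557 mm³

3.656


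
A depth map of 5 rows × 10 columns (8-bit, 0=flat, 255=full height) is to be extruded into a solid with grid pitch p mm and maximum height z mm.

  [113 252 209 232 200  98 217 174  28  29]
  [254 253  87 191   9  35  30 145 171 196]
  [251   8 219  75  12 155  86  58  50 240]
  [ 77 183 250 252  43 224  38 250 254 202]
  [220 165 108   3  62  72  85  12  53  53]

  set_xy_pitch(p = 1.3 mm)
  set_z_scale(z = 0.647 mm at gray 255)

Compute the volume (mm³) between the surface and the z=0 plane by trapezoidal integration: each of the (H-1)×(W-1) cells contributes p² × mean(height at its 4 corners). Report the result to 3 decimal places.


20.483

height_mm = gray/255 × 0.647; cell vol = 1.3² × mean(4 corners)
unit = 1.3² × 0.647 / (4×255) = 0.00107199 mm³ per gray-sum
row 0: Σ corner-gray over 9 cells = 5254  → 5.6322
row 1: Σ corner-gray over 9 cells = 4109  → 4.4048
row 2: Σ corner-gray over 9 cells = 5084  → 5.4500
row 3: Σ corner-gray over 9 cells = 4660  → 4.9955
Σ rows: total corner-gray = 19107  → 20.4825 mm³


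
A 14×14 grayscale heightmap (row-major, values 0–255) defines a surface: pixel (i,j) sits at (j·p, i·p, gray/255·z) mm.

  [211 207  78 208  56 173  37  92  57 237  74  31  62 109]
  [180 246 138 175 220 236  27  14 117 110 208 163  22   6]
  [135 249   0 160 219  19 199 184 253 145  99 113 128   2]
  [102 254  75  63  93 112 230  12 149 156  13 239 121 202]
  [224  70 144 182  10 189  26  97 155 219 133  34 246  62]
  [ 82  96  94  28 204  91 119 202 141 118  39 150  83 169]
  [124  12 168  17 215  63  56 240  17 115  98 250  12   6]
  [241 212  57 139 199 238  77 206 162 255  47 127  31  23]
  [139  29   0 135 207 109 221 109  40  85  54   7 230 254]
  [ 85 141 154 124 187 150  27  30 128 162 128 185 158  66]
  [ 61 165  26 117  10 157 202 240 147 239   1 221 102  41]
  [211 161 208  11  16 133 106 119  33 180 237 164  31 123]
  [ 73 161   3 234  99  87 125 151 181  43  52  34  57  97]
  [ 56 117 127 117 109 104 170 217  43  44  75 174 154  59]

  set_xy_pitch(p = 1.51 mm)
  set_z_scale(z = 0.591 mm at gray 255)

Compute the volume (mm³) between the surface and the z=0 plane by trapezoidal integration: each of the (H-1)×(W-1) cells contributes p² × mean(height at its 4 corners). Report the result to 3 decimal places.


height_mm = gray/255 × 0.591; cell vol = 1.51² × mean(4 corners)
unit = 1.51² × 0.591 / (4×255) = 0.00132112 mm³ per gray-sum
row 0: Σ corner-gray over 13 cells = 6482  → 8.5635
row 1: Σ corner-gray over 13 cells = 7211  → 9.5266
row 2: Σ corner-gray over 13 cells = 7011  → 9.2623
row 3: Σ corner-gray over 13 cells = 6634  → 8.7643
row 4: Σ corner-gray over 13 cells = 6277  → 8.2926
row 5: Σ corner-gray over 13 cells = 5637  → 7.4471
row 6: Σ corner-gray over 13 cells = 6420  → 8.4816
row 7: Σ corner-gray over 13 cells = 6609  → 8.7313
row 8: Σ corner-gray over 13 cells = 6144  → 8.1169
row 9: Σ corner-gray over 13 cells = 6655  → 8.7920
row 10: Σ corner-gray over 13 cells = 6488  → 8.5714
row 11: Σ corner-gray over 13 cells = 5756  → 7.6043
row 12: Σ corner-gray over 13 cells = 5641  → 7.4524
Σ rows: total corner-gray = 82965  → 109.6065 mm³

109.606


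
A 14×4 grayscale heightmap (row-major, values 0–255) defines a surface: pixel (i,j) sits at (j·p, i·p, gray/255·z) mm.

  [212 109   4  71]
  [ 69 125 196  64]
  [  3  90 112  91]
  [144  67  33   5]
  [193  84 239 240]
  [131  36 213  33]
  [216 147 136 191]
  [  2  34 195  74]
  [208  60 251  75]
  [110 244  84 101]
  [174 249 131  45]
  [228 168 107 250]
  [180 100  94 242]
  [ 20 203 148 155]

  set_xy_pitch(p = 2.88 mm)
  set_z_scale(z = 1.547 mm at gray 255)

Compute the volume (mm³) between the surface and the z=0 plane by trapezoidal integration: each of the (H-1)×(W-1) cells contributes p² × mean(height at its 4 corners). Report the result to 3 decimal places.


255.421

height_mm = gray/255 × 1.547; cell vol = 2.88² × mean(4 corners)
unit = 2.88² × 1.547 / (4×255) = 0.0125798 mm³ per gray-sum
row 0: Σ corner-gray over 3 cells = 1284  → 16.1525
row 1: Σ corner-gray over 3 cells = 1273  → 16.0141
row 2: Σ corner-gray over 3 cells = 847  → 10.6551
row 3: Σ corner-gray over 3 cells = 1428  → 17.9640
row 4: Σ corner-gray over 3 cells = 1741  → 21.9015
row 5: Σ corner-gray over 3 cells = 1635  → 20.5680
row 6: Σ corner-gray over 3 cells = 1507  → 18.9578
row 7: Σ corner-gray over 3 cells = 1439  → 18.1024
row 8: Σ corner-gray over 3 cells = 1772  → 22.2915
row 9: Σ corner-gray over 3 cells = 1846  → 23.2224
row 10: Σ corner-gray over 3 cells = 2007  → 25.2477
row 11: Σ corner-gray over 3 cells = 1838  → 23.1217
row 12: Σ corner-gray over 3 cells = 1687  → 21.2222
Σ rows: total corner-gray = 20304  → 255.4211 mm³


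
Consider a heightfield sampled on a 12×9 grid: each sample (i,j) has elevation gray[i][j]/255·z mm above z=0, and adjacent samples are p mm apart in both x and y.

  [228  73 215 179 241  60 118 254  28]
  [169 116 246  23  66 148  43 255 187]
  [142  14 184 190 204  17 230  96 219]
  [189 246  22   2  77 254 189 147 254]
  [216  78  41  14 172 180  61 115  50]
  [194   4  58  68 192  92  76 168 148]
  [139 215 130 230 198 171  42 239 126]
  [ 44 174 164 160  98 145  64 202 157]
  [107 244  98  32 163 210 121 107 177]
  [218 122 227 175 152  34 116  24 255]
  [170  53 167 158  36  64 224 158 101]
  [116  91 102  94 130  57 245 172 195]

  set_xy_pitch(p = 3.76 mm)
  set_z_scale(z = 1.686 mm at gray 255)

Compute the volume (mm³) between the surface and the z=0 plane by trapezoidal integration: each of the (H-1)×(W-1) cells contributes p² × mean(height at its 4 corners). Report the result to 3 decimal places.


height_mm = gray/255 × 1.686; cell vol = 3.76² × mean(4 corners)
unit = 3.76² × 1.686 / (4×255) = 0.0233686 mm³ per gray-sum
row 0: Σ corner-gray over 8 cells = 4686  → 109.5054
row 1: Σ corner-gray over 8 cells = 4381  → 102.3779
row 2: Σ corner-gray over 8 cells = 4548  → 106.2805
row 3: Σ corner-gray over 8 cells = 3905  → 91.2545
row 4: Σ corner-gray over 8 cells = 3246  → 75.8545
row 5: Σ corner-gray over 8 cells = 4373  → 102.1910
row 6: Σ corner-gray over 8 cells = 4930  → 115.2073
row 7: Σ corner-gray over 8 cells = 4449  → 103.9670
row 8: Σ corner-gray over 8 cells = 4407  → 102.9855
row 9: Σ corner-gray over 8 cells = 4164  → 97.3069
row 10: Σ corner-gray over 8 cells = 4084  → 95.4374
Σ rows: total corner-gray = 47173  → 1102.3680 mm³

1102.368


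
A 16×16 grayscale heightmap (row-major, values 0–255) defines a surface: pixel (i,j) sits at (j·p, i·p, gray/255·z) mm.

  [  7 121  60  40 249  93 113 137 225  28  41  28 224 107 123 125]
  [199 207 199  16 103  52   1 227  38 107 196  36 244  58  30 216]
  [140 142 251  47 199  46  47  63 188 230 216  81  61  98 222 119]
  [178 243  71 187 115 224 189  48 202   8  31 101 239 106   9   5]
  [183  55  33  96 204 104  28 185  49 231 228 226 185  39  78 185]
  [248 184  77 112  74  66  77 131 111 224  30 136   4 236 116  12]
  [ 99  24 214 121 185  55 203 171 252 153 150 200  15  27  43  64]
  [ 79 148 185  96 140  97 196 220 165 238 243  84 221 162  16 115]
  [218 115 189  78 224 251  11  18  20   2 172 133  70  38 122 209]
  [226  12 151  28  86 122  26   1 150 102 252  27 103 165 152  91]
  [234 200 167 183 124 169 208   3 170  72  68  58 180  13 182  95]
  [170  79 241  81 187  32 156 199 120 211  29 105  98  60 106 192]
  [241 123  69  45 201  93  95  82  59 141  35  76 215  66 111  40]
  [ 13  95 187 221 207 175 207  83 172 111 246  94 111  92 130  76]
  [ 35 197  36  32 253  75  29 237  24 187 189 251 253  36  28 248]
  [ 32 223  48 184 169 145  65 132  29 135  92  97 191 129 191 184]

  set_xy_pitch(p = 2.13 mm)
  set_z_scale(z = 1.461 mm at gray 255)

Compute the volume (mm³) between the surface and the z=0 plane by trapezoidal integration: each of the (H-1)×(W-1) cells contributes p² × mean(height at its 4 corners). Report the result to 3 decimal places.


727.111

height_mm = gray/255 × 1.461; cell vol = 2.13² × mean(4 corners)
unit = 2.13² × 1.461 / (4×255) = 0.00649844 mm³ per gray-sum
row 0: Σ corner-gray over 15 cells = 6753  → 43.8840
row 1: Σ corner-gray over 15 cells = 7484  → 48.6343
row 2: Σ corner-gray over 15 cells = 7770  → 50.4929
row 3: Σ corner-gray over 15 cells = 7579  → 49.2517
row 4: Σ corner-gray over 15 cells = 7266  → 47.2177
row 5: Σ corner-gray over 15 cells = 7205  → 46.8213
row 6: Σ corner-gray over 15 cells = 8405  → 54.6194
row 7: Σ corner-gray over 15 cells = 7929  → 51.5261
row 8: Σ corner-gray over 15 cells = 6384  → 41.4861
row 9: Σ corner-gray over 15 cells = 6994  → 45.4501
row 10: Σ corner-gray over 15 cells = 7693  → 49.9925
row 11: Σ corner-gray over 15 cells = 6873  → 44.6638
row 12: Σ corner-gray over 15 cells = 7454  → 48.4394
row 13: Σ corner-gray over 15 cells = 8288  → 53.8591
row 14: Σ corner-gray over 15 cells = 7813  → 50.7723
Σ rows: total corner-gray = 111890  → 727.1107 mm³


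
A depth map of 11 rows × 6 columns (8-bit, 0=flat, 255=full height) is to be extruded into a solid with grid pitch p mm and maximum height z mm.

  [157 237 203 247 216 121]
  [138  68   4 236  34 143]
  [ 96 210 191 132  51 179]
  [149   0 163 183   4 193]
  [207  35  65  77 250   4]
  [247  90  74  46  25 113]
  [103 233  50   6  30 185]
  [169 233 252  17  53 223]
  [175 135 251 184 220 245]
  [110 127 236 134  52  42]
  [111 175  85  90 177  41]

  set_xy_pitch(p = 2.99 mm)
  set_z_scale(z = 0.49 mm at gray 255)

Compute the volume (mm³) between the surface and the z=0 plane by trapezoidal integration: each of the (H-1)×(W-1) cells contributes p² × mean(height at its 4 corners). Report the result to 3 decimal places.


108.812

height_mm = gray/255 × 0.49; cell vol = 2.99² × mean(4 corners)
unit = 2.99² × 0.49 / (4×255) = 0.00429475 mm³ per gray-sum
row 0: Σ corner-gray over 5 cells = 3049  → 13.0947
row 1: Σ corner-gray over 5 cells = 2408  → 10.3418
row 2: Σ corner-gray over 5 cells = 2485  → 10.6725
row 3: Σ corner-gray over 5 cells = 2107  → 9.0490
row 4: Σ corner-gray over 5 cells = 1895  → 8.1386
row 5: Σ corner-gray over 5 cells = 1756  → 7.5416
row 6: Σ corner-gray over 5 cells = 2428  → 10.4277
row 7: Σ corner-gray over 5 cells = 3502  → 15.0402
row 8: Σ corner-gray over 5 cells = 3250  → 13.9580
row 9: Σ corner-gray over 5 cells = 2456  → 10.5479
Σ rows: total corner-gray = 25336  → 108.8119 mm³


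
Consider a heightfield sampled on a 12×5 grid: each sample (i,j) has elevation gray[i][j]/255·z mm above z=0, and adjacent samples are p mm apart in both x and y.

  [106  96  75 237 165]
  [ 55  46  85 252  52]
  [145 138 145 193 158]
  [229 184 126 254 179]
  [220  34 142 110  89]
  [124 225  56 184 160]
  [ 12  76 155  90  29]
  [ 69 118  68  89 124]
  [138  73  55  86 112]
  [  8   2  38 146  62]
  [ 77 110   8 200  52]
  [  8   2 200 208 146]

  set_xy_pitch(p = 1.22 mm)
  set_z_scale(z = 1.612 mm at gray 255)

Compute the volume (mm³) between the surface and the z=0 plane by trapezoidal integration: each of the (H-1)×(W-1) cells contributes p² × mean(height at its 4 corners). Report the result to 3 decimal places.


height_mm = gray/255 × 1.612; cell vol = 1.22² × mean(4 corners)
unit = 1.22² × 1.612 / (4×255) = 0.00235226 mm³ per gray-sum
row 0: Σ corner-gray over 4 cells = 1960  → 4.6104
row 1: Σ corner-gray over 4 cells = 2128  → 5.0056
row 2: Σ corner-gray over 4 cells = 2791  → 6.5651
row 3: Σ corner-gray over 4 cells = 2417  → 5.6854
row 4: Σ corner-gray over 4 cells = 2095  → 4.9280
row 5: Σ corner-gray over 4 cells = 1897  → 4.4622
row 6: Σ corner-gray over 4 cells = 1426  → 3.3543
row 7: Σ corner-gray over 4 cells = 1421  → 3.3426
row 8: Σ corner-gray over 4 cells = 1120  → 2.6345
row 9: Σ corner-gray over 4 cells = 1207  → 2.8392
row 10: Σ corner-gray over 4 cells = 1739  → 4.0906
Σ rows: total corner-gray = 20201  → 47.5179 mm³

47.518


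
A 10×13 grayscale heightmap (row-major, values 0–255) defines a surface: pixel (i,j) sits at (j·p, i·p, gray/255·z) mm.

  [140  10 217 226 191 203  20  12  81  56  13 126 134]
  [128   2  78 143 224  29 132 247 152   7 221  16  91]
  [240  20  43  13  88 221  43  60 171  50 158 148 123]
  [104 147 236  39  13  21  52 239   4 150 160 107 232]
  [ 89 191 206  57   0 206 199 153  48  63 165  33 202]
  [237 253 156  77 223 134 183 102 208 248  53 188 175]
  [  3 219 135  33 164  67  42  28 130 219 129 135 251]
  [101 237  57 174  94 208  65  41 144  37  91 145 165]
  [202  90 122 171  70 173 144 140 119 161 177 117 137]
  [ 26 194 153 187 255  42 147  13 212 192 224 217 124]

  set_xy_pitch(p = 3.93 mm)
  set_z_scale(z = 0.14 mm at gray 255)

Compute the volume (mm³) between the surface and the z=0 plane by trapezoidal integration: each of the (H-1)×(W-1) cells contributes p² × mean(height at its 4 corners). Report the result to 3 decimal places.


height_mm = gray/255 × 0.14; cell vol = 3.93² × mean(4 corners)
unit = 3.93² × 0.14 / (4×255) = 0.00211989 mm³ per gray-sum
row 0: Σ corner-gray over 12 cells = 5305  → 11.2460
row 1: Σ corner-gray over 12 cells = 5114  → 10.8411
row 2: Σ corner-gray over 12 cells = 5065  → 10.7372
row 3: Σ corner-gray over 12 cells = 5605  → 11.8820
row 4: Σ corner-gray over 12 cells = 6995  → 14.8286
row 5: Σ corner-gray over 12 cells = 6918  → 14.6654
row 6: Σ corner-gray over 12 cells = 5708  → 12.1003
row 7: Σ corner-gray over 12 cells = 6159  → 13.0564
row 8: Σ corner-gray over 12 cells = 7129  → 15.1127
Σ rows: total corner-gray = 53998  → 114.4697 mm³

114.470


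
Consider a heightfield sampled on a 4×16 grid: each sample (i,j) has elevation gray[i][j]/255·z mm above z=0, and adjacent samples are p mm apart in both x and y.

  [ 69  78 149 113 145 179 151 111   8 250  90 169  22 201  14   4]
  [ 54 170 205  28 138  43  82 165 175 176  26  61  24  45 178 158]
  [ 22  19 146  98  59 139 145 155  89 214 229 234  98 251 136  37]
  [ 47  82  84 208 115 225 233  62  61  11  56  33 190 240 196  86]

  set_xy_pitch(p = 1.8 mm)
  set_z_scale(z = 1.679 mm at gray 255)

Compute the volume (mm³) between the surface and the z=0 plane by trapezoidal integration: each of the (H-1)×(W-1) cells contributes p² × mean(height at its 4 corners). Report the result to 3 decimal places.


height_mm = gray/255 × 1.679; cell vol = 1.8² × mean(4 corners)
unit = 1.8² × 1.679 / (4×255) = 0.00533329 mm³ per gray-sum
row 0: Σ corner-gray over 15 cells = 6677  → 35.6104
row 1: Σ corner-gray over 15 cells = 7327  → 39.0770
row 2: Σ corner-gray over 15 cells = 7808  → 41.6424
Σ rows: total corner-gray = 21812  → 116.3298 mm³

116.330


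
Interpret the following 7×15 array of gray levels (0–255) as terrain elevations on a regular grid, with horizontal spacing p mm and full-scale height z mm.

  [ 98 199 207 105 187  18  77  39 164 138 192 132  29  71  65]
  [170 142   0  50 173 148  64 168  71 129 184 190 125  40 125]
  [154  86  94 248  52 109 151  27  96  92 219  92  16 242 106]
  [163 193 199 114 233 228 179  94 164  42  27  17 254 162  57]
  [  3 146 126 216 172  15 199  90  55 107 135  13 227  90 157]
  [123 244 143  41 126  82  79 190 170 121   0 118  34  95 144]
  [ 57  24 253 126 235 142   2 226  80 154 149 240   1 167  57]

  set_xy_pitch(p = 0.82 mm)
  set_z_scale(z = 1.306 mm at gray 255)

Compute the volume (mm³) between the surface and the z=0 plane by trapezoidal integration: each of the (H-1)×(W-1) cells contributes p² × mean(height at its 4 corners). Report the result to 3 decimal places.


35.459

height_mm = gray/255 × 1.306; cell vol = 0.82² × mean(4 corners)
unit = 0.82² × 1.306 / (4×255) = 0.000860936 mm³ per gray-sum
row 0: Σ corner-gray over 14 cells = 6542  → 5.6322
row 1: Σ corner-gray over 14 cells = 6571  → 5.6572
row 2: Σ corner-gray over 14 cells = 7340  → 6.3193
row 3: Σ corner-gray over 14 cells = 7374  → 6.3485
row 4: Σ corner-gray over 14 cells = 6495  → 5.5918
row 5: Σ corner-gray over 14 cells = 6865  → 5.9103
Σ rows: total corner-gray = 41187  → 35.4594 mm³


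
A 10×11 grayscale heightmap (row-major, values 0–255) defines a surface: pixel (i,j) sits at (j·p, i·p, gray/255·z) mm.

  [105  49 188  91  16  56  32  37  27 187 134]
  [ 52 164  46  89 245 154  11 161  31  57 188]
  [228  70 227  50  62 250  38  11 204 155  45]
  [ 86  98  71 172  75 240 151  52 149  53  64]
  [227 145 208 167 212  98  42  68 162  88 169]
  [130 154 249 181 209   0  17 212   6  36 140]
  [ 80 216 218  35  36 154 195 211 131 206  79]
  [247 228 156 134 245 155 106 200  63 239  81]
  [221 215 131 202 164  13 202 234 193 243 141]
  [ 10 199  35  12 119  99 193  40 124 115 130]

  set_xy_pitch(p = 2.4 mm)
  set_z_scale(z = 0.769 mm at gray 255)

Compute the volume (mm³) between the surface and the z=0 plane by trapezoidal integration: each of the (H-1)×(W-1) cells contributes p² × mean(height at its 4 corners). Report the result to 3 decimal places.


205.982

height_mm = gray/255 × 0.769; cell vol = 2.4² × mean(4 corners)
unit = 2.4² × 0.769 / (4×255) = 0.00434259 mm³ per gray-sum
row 0: Σ corner-gray over 10 cells = 3761  → 16.3325
row 1: Σ corner-gray over 10 cells = 4563  → 19.8152
row 2: Σ corner-gray over 10 cells = 4679  → 20.3190
row 3: Σ corner-gray over 10 cells = 5048  → 21.9214
row 4: Σ corner-gray over 10 cells = 5174  → 22.4686
row 5: Σ corner-gray over 10 cells = 5361  → 23.2806
row 6: Σ corner-gray over 10 cells = 6343  → 27.5450
row 7: Σ corner-gray over 10 cells = 6936  → 30.1202
row 8: Σ corner-gray over 10 cells = 5568  → 24.1795
Σ rows: total corner-gray = 47433  → 205.9820 mm³


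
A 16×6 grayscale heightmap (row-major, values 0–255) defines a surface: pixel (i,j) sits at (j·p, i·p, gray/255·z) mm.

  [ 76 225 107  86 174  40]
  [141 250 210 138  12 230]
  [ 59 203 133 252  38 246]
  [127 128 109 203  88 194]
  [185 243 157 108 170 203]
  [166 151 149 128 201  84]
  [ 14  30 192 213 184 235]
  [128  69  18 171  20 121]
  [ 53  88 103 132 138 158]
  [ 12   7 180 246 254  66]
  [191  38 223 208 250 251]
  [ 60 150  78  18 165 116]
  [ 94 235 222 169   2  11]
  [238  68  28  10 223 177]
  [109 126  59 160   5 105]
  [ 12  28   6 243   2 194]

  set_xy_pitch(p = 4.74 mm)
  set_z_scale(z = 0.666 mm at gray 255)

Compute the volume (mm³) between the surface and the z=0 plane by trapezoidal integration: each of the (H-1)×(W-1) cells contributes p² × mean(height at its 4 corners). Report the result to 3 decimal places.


height_mm = gray/255 × 0.666; cell vol = 4.74² × mean(4 corners)
unit = 4.74² × 0.666 / (4×255) = 0.01467 mm³ per gray-sum
row 0: Σ corner-gray over 5 cells = 2891  → 42.4110
row 1: Σ corner-gray over 5 cells = 3148  → 46.1812
row 2: Σ corner-gray over 5 cells = 2934  → 43.0418
row 3: Σ corner-gray over 5 cells = 3121  → 45.7851
row 4: Σ corner-gray over 5 cells = 3252  → 47.7069
row 5: Σ corner-gray over 5 cells = 2995  → 43.9367
row 6: Σ corner-gray over 5 cells = 2292  → 33.6237
row 7: Σ corner-gray over 5 cells = 1938  → 28.4305
row 8: Σ corner-gray over 5 cells = 2585  → 37.9220
row 9: Σ corner-gray over 5 cells = 3332  → 48.8805
row 10: Σ corner-gray over 5 cells = 2878  → 42.2203
row 11: Σ corner-gray over 5 cells = 2359  → 34.6066
row 12: Σ corner-gray over 5 cells = 2434  → 35.7068
row 13: Σ corner-gray over 5 cells = 1987  → 29.1493
row 14: Σ corner-gray over 5 cells = 1678  → 24.6163
Σ rows: total corner-gray = 39824  → 584.2189 mm³

584.219


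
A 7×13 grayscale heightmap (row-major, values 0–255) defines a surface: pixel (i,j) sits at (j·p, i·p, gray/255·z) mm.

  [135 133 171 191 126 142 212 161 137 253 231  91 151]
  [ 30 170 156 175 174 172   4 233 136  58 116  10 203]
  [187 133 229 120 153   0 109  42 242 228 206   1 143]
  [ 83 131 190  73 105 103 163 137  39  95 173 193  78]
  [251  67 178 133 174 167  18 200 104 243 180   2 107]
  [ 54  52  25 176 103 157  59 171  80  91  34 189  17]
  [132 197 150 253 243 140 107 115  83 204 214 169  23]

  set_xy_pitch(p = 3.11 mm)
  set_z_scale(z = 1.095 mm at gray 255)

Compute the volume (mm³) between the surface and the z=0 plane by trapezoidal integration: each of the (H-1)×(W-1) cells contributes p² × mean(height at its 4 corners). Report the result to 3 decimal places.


height_mm = gray/255 × 1.095; cell vol = 3.11² × mean(4 corners)
unit = 3.11² × 1.095 / (4×255) = 0.0103833 mm³ per gray-sum
row 0: Σ corner-gray over 12 cells = 7023  → 72.9218
row 1: Σ corner-gray over 12 cells = 6297  → 65.3835
row 2: Σ corner-gray over 12 cells = 6221  → 64.5944
row 3: Σ corner-gray over 12 cells = 6255  → 64.9474
row 4: Σ corner-gray over 12 cells = 5635  → 58.5098
row 5: Σ corner-gray over 12 cells = 6250  → 64.8955
Σ rows: total corner-gray = 37681  → 391.2525 mm³

391.253


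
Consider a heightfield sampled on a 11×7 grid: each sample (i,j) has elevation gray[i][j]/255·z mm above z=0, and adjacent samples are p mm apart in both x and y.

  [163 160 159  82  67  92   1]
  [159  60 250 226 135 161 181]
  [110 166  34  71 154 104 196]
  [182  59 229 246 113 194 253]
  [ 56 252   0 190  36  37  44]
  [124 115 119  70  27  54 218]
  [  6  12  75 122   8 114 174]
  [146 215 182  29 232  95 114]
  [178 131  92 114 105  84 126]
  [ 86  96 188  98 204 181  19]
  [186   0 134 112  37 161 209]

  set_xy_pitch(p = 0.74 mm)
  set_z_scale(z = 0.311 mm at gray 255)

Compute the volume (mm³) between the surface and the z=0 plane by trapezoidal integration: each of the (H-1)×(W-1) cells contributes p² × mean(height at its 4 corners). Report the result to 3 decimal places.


height_mm = gray/255 × 0.311; cell vol = 0.74² × mean(4 corners)
unit = 0.74² × 0.311 / (4×255) = 0.000166964 mm³ per gray-sum
row 0: Σ corner-gray over 6 cells = 3288  → 0.5490
row 1: Σ corner-gray over 6 cells = 3368  → 0.5623
row 2: Σ corner-gray over 6 cells = 3481  → 0.5812
row 3: Σ corner-gray over 6 cells = 3247  → 0.5421
row 4: Σ corner-gray over 6 cells = 2242  → 0.3743
row 5: Σ corner-gray over 6 cells = 1954  → 0.3262
row 6: Σ corner-gray over 6 cells = 2608  → 0.4354
row 7: Σ corner-gray over 6 cells = 3122  → 0.5213
row 8: Σ corner-gray over 6 cells = 2995  → 0.5001
row 9: Σ corner-gray over 6 cells = 2922  → 0.4879
Σ rows: total corner-gray = 29227  → 4.8799 mm³

4.880


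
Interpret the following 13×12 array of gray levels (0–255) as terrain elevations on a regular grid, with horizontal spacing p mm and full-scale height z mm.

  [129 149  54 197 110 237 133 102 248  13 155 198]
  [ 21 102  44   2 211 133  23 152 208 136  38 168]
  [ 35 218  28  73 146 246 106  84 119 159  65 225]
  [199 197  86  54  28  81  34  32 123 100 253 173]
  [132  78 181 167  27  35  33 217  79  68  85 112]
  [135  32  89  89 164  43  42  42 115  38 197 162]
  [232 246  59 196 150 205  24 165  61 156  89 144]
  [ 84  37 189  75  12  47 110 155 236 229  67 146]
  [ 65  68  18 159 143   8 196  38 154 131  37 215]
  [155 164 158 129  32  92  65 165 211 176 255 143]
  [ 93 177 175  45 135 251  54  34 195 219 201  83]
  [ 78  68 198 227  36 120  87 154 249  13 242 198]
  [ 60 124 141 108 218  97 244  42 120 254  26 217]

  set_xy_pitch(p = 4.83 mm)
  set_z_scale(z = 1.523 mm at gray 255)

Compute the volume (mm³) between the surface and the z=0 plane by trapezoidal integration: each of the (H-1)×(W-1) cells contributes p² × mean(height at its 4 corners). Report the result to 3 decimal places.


2218.878

height_mm = gray/255 × 1.523; cell vol = 4.83² × mean(4 corners)
unit = 4.83² × 1.523 / (4×255) = 0.0348332 mm³ per gray-sum
row 0: Σ corner-gray over 11 cells = 5410  → 188.4479
row 1: Σ corner-gray over 11 cells = 5035  → 175.3854
row 2: Σ corner-gray over 11 cells = 5096  → 177.5102
row 3: Σ corner-gray over 11 cells = 4532  → 157.8643
row 4: Σ corner-gray over 11 cells = 4183  → 145.7075
row 5: Σ corner-gray over 11 cells = 5077  → 176.8484
row 6: Σ corner-gray over 11 cells = 5622  → 195.8325
row 7: Σ corner-gray over 11 cells = 4728  → 164.6916
row 8: Σ corner-gray over 11 cells = 5376  → 187.2636
row 9: Σ corner-gray over 11 cells = 6340  → 220.8428
row 10: Σ corner-gray over 11 cells = 6212  → 216.3841
row 11: Σ corner-gray over 11 cells = 6089  → 212.0997
Σ rows: total corner-gray = 63700  → 2218.8780 mm³


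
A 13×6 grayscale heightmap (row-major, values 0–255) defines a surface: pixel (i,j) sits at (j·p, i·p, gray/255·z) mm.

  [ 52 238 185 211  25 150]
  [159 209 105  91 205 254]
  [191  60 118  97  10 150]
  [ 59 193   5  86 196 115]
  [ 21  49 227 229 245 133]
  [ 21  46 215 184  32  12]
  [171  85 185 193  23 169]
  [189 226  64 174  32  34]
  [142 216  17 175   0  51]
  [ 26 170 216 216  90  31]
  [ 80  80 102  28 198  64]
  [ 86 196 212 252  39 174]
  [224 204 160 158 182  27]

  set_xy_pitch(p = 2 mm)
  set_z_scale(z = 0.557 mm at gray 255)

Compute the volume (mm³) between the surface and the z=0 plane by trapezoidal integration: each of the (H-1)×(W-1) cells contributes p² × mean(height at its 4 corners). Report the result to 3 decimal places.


67.729

height_mm = gray/255 × 0.557; cell vol = 2² × mean(4 corners)
unit = 2² × 0.557 / (4×255) = 0.00218431 mm³ per gray-sum
row 0: Σ corner-gray over 5 cells = 3153  → 6.8871
row 1: Σ corner-gray over 5 cells = 2544  → 5.5569
row 2: Σ corner-gray over 5 cells = 2045  → 4.4669
row 3: Σ corner-gray over 5 cells = 2788  → 6.0899
row 4: Σ corner-gray over 5 cells = 2641  → 5.7688
row 5: Σ corner-gray over 5 cells = 2299  → 5.0217
row 6: Σ corner-gray over 5 cells = 2527  → 5.5198
row 7: Σ corner-gray over 5 cells = 2224  → 4.8579
row 8: Σ corner-gray over 5 cells = 2450  → 5.3516
row 9: Σ corner-gray over 5 cells = 2401  → 5.2445
row 10: Σ corner-gray over 5 cells = 2618  → 5.7185
row 11: Σ corner-gray over 5 cells = 3317  → 7.2454
Σ rows: total corner-gray = 31007  → 67.7290 mm³


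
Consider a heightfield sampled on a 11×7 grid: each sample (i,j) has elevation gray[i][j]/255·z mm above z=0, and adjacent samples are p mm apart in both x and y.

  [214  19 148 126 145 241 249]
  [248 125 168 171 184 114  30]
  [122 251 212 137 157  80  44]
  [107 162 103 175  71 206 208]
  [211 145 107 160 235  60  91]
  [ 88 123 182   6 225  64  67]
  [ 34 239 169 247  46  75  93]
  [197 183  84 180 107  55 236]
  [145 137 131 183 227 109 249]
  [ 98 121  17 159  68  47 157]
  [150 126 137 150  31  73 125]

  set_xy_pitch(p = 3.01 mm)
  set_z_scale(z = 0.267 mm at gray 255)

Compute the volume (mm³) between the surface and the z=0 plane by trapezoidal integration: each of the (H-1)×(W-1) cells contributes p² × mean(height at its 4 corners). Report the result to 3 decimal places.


77.808

height_mm = gray/255 × 0.267; cell vol = 3.01² × mean(4 corners)
unit = 3.01² × 0.267 / (4×255) = 0.00237161 mm³ per gray-sum
row 0: Σ corner-gray over 6 cells = 3623  → 8.5924
row 1: Σ corner-gray over 6 cells = 3642  → 8.6374
row 2: Σ corner-gray over 6 cells = 3589  → 8.5117
row 3: Σ corner-gray over 6 cells = 3465  → 8.2176
row 4: Σ corner-gray over 6 cells = 3071  → 7.2832
row 5: Σ corner-gray over 6 cells = 3034  → 7.1955
row 6: Σ corner-gray over 6 cells = 3330  → 7.8975
row 7: Σ corner-gray over 6 cells = 3619  → 8.5829
row 8: Σ corner-gray over 6 cells = 3047  → 7.2263
row 9: Σ corner-gray over 6 cells = 2388  → 5.6634
Σ rows: total corner-gray = 32808  → 77.8079 mm³
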